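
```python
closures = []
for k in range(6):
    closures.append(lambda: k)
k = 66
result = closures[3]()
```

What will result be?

Step 1: Lambdas capture the variable k by reference, not by value.
Step 2: After the loop, k is reassigned to 66.
Step 3: closures[3]() looks up the current k = 66. result = 66

The answer is 66.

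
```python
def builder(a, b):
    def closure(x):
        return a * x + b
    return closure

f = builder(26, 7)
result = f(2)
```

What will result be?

Step 1: builder(26, 7) captures a = 26, b = 7.
Step 2: f(2) computes 26 * 2 + 7 = 59.
Step 3: result = 59

The answer is 59.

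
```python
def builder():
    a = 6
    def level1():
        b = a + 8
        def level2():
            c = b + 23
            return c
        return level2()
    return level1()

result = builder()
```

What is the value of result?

Step 1: a = 6. b = a + 8 = 14.
Step 2: c = b + 23 = 14 + 23 = 37.
Step 3: result = 37

The answer is 37.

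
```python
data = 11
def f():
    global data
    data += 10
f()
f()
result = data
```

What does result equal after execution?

Step 1: data = 11.
Step 2: First f(): data = 11 + 10 = 21.
Step 3: Second f(): data = 21 + 10 = 31. result = 31

The answer is 31.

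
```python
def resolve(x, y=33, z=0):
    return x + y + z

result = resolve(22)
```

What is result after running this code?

Step 1: resolve(22) uses defaults y = 33, z = 0.
Step 2: Returns 22 + 33 + 0 = 55.
Step 3: result = 55

The answer is 55.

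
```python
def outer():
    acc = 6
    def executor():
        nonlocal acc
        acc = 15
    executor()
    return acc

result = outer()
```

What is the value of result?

Step 1: outer() sets acc = 6.
Step 2: executor() uses nonlocal to reassign acc = 15.
Step 3: result = 15

The answer is 15.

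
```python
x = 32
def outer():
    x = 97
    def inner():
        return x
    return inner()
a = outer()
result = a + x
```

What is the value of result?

Step 1: outer() has local x = 97. inner() reads from enclosing.
Step 2: outer() returns 97. Global x = 32 unchanged.
Step 3: result = 97 + 32 = 129

The answer is 129.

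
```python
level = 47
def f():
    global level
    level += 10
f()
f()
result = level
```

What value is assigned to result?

Step 1: level = 47.
Step 2: First f(): level = 47 + 10 = 57.
Step 3: Second f(): level = 57 + 10 = 67. result = 67

The answer is 67.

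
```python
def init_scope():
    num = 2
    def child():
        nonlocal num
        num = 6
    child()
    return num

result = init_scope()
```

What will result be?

Step 1: init_scope() sets num = 2.
Step 2: child() uses nonlocal to reassign num = 6.
Step 3: result = 6

The answer is 6.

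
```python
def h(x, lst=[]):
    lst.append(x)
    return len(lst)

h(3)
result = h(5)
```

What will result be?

Step 1: Mutable default list persists between calls.
Step 2: First call: lst = [3], len = 1. Second call: lst = [3, 5], len = 2.
Step 3: result = 2

The answer is 2.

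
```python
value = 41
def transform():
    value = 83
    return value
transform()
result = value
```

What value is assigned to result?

Step 1: Global value = 41.
Step 2: transform() creates local value = 83 (shadow, not modification).
Step 3: After transform() returns, global value is unchanged. result = 41

The answer is 41.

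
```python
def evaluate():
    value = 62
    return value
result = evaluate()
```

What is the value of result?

Step 1: evaluate() defines value = 62 in its local scope.
Step 2: return value finds the local variable value = 62.
Step 3: result = 62

The answer is 62.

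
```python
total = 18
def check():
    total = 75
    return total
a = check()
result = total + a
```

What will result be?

Step 1: Global total = 18. check() returns local total = 75.
Step 2: a = 75. Global total still = 18.
Step 3: result = 18 + 75 = 93

The answer is 93.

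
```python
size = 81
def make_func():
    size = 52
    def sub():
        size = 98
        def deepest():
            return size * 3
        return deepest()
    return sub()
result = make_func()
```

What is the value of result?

Step 1: deepest() looks up size through LEGB: not local, finds size = 98 in enclosing sub().
Step 2: Returns 98 * 3 = 294.
Step 3: result = 294

The answer is 294.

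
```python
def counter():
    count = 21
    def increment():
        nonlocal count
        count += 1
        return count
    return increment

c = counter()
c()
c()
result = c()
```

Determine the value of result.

Step 1: counter() creates closure with count = 21.
Step 2: Each c() call increments count via nonlocal. After 3 calls: 21 + 3 = 24.
Step 3: result = 24

The answer is 24.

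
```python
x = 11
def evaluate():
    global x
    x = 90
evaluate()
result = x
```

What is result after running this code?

Step 1: x = 11 globally.
Step 2: evaluate() declares global x and sets it to 90.
Step 3: After evaluate(), global x = 90. result = 90

The answer is 90.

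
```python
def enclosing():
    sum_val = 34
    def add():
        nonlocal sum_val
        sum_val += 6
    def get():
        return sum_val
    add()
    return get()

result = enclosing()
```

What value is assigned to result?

Step 1: sum_val = 34. add() modifies it via nonlocal, get() reads it.
Step 2: add() makes sum_val = 34 + 6 = 40.
Step 3: get() returns 40. result = 40

The answer is 40.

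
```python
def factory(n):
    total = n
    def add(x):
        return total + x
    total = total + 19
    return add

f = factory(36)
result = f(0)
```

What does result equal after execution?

Step 1: factory(36) sets total = 36, then total = 36 + 19 = 55.
Step 2: Closures capture by reference, so add sees total = 55.
Step 3: f(0) returns 55 + 0 = 55

The answer is 55.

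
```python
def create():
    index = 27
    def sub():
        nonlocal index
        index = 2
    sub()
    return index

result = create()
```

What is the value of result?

Step 1: create() sets index = 27.
Step 2: sub() uses nonlocal to reassign index = 2.
Step 3: result = 2

The answer is 2.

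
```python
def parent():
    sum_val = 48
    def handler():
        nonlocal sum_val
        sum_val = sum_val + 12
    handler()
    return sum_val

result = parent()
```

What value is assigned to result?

Step 1: parent() sets sum_val = 48.
Step 2: handler() uses nonlocal to modify sum_val in parent's scope: sum_val = 48 + 12 = 60.
Step 3: parent() returns the modified sum_val = 60

The answer is 60.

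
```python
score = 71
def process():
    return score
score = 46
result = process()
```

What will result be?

Step 1: score is first set to 71, then reassigned to 46.
Step 2: process() is called after the reassignment, so it looks up the current global score = 46.
Step 3: result = 46

The answer is 46.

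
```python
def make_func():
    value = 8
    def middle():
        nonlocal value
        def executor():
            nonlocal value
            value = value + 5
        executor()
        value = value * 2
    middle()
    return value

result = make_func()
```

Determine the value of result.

Step 1: value = 8.
Step 2: executor() adds 5: value = 8 + 5 = 13.
Step 3: middle() doubles: value = 13 * 2 = 26.
Step 4: result = 26

The answer is 26.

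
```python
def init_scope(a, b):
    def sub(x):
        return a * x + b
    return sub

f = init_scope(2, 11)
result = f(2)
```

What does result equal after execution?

Step 1: init_scope(2, 11) captures a = 2, b = 11.
Step 2: f(2) computes 2 * 2 + 11 = 15.
Step 3: result = 15

The answer is 15.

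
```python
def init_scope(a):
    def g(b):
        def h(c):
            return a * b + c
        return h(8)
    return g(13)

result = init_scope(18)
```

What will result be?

Step 1: a = 18, b = 13, c = 8.
Step 2: h() computes a * b + c = 18 * 13 + 8 = 242.
Step 3: result = 242

The answer is 242.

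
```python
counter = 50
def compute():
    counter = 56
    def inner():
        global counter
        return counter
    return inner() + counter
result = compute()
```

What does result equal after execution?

Step 1: Global counter = 50. compute() shadows with local counter = 56.
Step 2: inner() uses global keyword, so inner() returns global counter = 50.
Step 3: compute() returns 50 + 56 = 106

The answer is 106.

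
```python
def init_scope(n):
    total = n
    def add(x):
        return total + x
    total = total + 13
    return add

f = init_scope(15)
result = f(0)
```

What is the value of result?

Step 1: init_scope(15) sets total = 15, then total = 15 + 13 = 28.
Step 2: Closures capture by reference, so add sees total = 28.
Step 3: f(0) returns 28 + 0 = 28

The answer is 28.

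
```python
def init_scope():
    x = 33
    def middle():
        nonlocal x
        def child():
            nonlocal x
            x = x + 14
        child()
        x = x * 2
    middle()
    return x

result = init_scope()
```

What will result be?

Step 1: x = 33.
Step 2: child() adds 14: x = 33 + 14 = 47.
Step 3: middle() doubles: x = 47 * 2 = 94.
Step 4: result = 94

The answer is 94.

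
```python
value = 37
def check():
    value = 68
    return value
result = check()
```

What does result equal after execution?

Step 1: Global value = 37.
Step 2: check() creates local value = 68, shadowing the global.
Step 3: Returns local value = 68. result = 68

The answer is 68.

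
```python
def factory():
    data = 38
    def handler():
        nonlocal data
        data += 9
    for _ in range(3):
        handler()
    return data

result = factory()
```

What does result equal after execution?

Step 1: data = 38.
Step 2: handler() is called 3 times in a loop, each adding 9 via nonlocal.
Step 3: data = 38 + 9 * 3 = 65

The answer is 65.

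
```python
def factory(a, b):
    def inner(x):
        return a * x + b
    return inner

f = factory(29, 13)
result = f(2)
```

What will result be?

Step 1: factory(29, 13) captures a = 29, b = 13.
Step 2: f(2) computes 29 * 2 + 13 = 71.
Step 3: result = 71

The answer is 71.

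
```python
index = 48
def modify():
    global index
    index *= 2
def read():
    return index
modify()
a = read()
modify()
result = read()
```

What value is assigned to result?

Step 1: index = 48.
Step 2: First modify(): index = 48 * 2 = 96.
Step 3: Second modify(): index = 96 * 2 = 192.
Step 4: read() returns 192

The answer is 192.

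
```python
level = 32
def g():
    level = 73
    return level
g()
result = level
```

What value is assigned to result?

Step 1: level = 32 globally.
Step 2: g() creates a LOCAL level = 73 (no global keyword!).
Step 3: The global level is unchanged. result = 32

The answer is 32.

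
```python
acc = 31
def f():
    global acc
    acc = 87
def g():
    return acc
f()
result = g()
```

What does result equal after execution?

Step 1: acc = 31.
Step 2: f() sets global acc = 87.
Step 3: g() reads global acc = 87. result = 87

The answer is 87.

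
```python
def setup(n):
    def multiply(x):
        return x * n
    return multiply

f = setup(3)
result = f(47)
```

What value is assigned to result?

Step 1: setup(3) returns multiply closure with n = 3.
Step 2: f(47) computes 47 * 3 = 141.
Step 3: result = 141

The answer is 141.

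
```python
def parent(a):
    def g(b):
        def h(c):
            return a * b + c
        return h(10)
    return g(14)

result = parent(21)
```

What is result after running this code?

Step 1: a = 21, b = 14, c = 10.
Step 2: h() computes a * b + c = 21 * 14 + 10 = 304.
Step 3: result = 304

The answer is 304.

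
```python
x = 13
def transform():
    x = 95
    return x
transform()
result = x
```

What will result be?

Step 1: Global x = 13.
Step 2: transform() creates local x = 95 (shadow, not modification).
Step 3: After transform() returns, global x is unchanged. result = 13

The answer is 13.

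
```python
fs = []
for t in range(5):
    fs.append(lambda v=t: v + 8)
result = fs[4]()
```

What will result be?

Step 1: Default argument v=t captures t's value at definition time.
Step 2: fs[4] was defined when t = 4, so v defaults to 4.
Step 3: result = 4 + 8 = 12 (default arg fixes the late binding issue)

The answer is 12.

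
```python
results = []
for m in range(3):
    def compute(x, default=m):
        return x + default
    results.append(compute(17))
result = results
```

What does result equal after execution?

Step 1: Default argument default=m is evaluated at function definition time.
Step 2: Each iteration creates compute with default = current m value.
Step 3: compute(17) returns 17 + default. results = [17, 18, 19]

The answer is [17, 18, 19].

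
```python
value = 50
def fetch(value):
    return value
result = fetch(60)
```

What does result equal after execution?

Step 1: Global value = 50.
Step 2: fetch(60) takes parameter value = 60, which shadows the global.
Step 3: result = 60

The answer is 60.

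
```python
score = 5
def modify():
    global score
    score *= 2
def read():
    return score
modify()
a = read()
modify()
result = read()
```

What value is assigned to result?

Step 1: score = 5.
Step 2: First modify(): score = 5 * 2 = 10.
Step 3: Second modify(): score = 10 * 2 = 20.
Step 4: read() returns 20

The answer is 20.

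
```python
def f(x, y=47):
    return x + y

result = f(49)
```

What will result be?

Step 1: f(49) uses default y = 47.
Step 2: Returns 49 + 47 = 96.
Step 3: result = 96

The answer is 96.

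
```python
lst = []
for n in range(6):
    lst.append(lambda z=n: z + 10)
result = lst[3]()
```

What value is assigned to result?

Step 1: Default argument z=n captures n's value at definition time.
Step 2: lst[3] was defined when n = 3, so z defaults to 3.
Step 3: result = 3 + 10 = 13 (default arg fixes the late binding issue)

The answer is 13.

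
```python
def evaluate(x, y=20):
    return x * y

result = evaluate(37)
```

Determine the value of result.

Step 1: evaluate(37) uses default y = 20.
Step 2: Returns 37 * 20 = 740.
Step 3: result = 740

The answer is 740.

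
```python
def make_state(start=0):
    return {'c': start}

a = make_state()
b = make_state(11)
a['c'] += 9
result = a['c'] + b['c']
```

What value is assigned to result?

Step 1: make_state() returns a new dict each call (immutable default 0).
Step 2: a = {'c': 0}, b = {'c': 11}.
Step 3: a['c'] += 9 = 9. result = 9 + 11 = 20

The answer is 20.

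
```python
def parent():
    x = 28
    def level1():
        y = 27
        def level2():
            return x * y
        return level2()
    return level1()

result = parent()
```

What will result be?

Step 1: x = 28 in parent. y = 27 in level1.
Step 2: level2() reads x = 28 and y = 27 from enclosing scopes.
Step 3: result = 28 * 27 = 756

The answer is 756.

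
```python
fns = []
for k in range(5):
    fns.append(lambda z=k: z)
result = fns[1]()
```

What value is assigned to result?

Step 1: Default argument z=k captures k's value at each iteration.
Step 2: fns[1] captured z = 1 when k was 1.
Step 3: result = 1

The answer is 1.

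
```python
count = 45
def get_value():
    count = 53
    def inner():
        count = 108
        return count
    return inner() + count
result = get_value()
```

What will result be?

Step 1: get_value() has local count = 53. inner() has local count = 108.
Step 2: inner() returns its local count = 108.
Step 3: get_value() returns 108 + its own count (53) = 161

The answer is 161.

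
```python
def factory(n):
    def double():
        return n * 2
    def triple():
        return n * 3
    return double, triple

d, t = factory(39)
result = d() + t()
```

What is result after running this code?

Step 1: Both closures capture the same n = 39.
Step 2: d() = 39 * 2 = 78, t() = 39 * 3 = 117.
Step 3: result = 78 + 117 = 195

The answer is 195.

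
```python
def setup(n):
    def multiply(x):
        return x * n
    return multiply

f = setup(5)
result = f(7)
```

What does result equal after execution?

Step 1: setup(5) returns multiply closure with n = 5.
Step 2: f(7) computes 7 * 5 = 35.
Step 3: result = 35

The answer is 35.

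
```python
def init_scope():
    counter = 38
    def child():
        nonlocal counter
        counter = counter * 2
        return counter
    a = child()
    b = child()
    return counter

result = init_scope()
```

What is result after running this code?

Step 1: counter starts at 38.
Step 2: First child(): counter = 38 * 2 = 76.
Step 3: Second child(): counter = 76 * 2 = 152.
Step 4: result = 152

The answer is 152.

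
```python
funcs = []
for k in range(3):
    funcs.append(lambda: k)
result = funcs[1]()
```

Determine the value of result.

Step 1: The loop creates 3 lambdas, all referencing the same variable k.
Step 2: After the loop, k = 2 (final value).
Step 3: funcs[1]() looks up k at call time and finds 2. This is the late binding gotcha. result = 2

The answer is 2.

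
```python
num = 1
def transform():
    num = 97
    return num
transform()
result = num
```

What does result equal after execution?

Step 1: num = 1 globally.
Step 2: transform() creates a LOCAL num = 97 (no global keyword!).
Step 3: The global num is unchanged. result = 1

The answer is 1.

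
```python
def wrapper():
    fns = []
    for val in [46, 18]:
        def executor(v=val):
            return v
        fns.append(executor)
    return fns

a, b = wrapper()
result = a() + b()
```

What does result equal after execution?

Step 1: Default argument v=val captures val at each iteration.
Step 2: a() returns 46 (captured at first iteration), b() returns 18 (captured at second).
Step 3: result = 46 + 18 = 64

The answer is 64.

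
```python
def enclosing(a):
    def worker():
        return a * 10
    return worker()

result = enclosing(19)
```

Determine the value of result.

Step 1: enclosing(19) binds parameter a = 19.
Step 2: worker() accesses a = 19 from enclosing scope.
Step 3: result = 19 * 10 = 190

The answer is 190.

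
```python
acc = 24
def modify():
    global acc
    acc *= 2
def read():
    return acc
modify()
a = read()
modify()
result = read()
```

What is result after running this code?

Step 1: acc = 24.
Step 2: First modify(): acc = 24 * 2 = 48.
Step 3: Second modify(): acc = 48 * 2 = 96.
Step 4: read() returns 96

The answer is 96.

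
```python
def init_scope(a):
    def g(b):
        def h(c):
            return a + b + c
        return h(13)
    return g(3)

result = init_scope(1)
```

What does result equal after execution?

Step 1: a = 1, b = 3, c = 13 across three nested scopes.
Step 2: h() accesses all three via LEGB rule.
Step 3: result = 1 + 3 + 13 = 17

The answer is 17.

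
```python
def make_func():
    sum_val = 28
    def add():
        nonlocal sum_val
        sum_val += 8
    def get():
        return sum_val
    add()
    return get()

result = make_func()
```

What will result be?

Step 1: sum_val = 28. add() modifies it via nonlocal, get() reads it.
Step 2: add() makes sum_val = 28 + 8 = 36.
Step 3: get() returns 36. result = 36

The answer is 36.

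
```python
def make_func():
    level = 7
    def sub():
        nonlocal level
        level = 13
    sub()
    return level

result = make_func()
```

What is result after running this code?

Step 1: make_func() sets level = 7.
Step 2: sub() uses nonlocal to reassign level = 13.
Step 3: result = 13

The answer is 13.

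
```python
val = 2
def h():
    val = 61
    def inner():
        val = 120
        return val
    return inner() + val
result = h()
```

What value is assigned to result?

Step 1: h() has local val = 61. inner() has local val = 120.
Step 2: inner() returns its local val = 120.
Step 3: h() returns 120 + its own val (61) = 181

The answer is 181.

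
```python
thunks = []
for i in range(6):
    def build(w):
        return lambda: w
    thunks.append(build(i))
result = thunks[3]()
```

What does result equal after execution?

Step 1: build(i) creates a new scope capturing w = i at call time.
Step 2: thunks[3] = build(3), so its lambda captures w = 3.
Step 3: result = 3 (closure factory fixes late binding)

The answer is 3.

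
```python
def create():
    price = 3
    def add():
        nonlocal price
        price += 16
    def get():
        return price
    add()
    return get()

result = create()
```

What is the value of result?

Step 1: price = 3. add() modifies it via nonlocal, get() reads it.
Step 2: add() makes price = 3 + 16 = 19.
Step 3: get() returns 19. result = 19

The answer is 19.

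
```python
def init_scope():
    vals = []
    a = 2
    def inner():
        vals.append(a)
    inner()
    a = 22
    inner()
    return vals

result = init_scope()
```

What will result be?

Step 1: a = 2. inner() appends current a to vals.
Step 2: First inner(): appends 2. Then a = 22.
Step 3: Second inner(): appends 22 (closure sees updated a). result = [2, 22]

The answer is [2, 22].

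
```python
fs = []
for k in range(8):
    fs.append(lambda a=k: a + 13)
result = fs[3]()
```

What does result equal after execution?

Step 1: Default argument a=k captures k's value at definition time.
Step 2: fs[3] was defined when k = 3, so a defaults to 3.
Step 3: result = 3 + 13 = 16 (default arg fixes the late binding issue)

The answer is 16.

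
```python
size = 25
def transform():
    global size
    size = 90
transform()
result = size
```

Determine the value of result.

Step 1: size = 25 globally.
Step 2: transform() declares global size and sets it to 90.
Step 3: After transform(), global size = 90. result = 90

The answer is 90.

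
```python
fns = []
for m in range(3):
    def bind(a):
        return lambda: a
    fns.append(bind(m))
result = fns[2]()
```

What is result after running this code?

Step 1: bind(m) creates a new scope capturing a = m at call time.
Step 2: fns[2] = bind(2), so its lambda captures a = 2.
Step 3: result = 2 (closure factory fixes late binding)

The answer is 2.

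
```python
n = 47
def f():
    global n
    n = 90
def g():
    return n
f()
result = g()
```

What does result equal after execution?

Step 1: n = 47.
Step 2: f() sets global n = 90.
Step 3: g() reads global n = 90. result = 90

The answer is 90.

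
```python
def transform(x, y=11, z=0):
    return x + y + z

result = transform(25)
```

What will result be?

Step 1: transform(25) uses defaults y = 11, z = 0.
Step 2: Returns 25 + 11 + 0 = 36.
Step 3: result = 36

The answer is 36.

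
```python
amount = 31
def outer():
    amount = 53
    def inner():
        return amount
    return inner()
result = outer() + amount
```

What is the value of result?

Step 1: Global amount = 31. outer() shadows with amount = 53.
Step 2: inner() returns enclosing amount = 53. outer() = 53.
Step 3: result = 53 + global amount (31) = 84

The answer is 84.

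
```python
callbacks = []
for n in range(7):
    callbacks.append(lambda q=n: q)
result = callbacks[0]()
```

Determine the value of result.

Step 1: Default argument q=n captures n's value at each iteration.
Step 2: callbacks[0] captured q = 0 when n was 0.
Step 3: result = 0

The answer is 0.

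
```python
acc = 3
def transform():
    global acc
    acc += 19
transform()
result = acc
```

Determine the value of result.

Step 1: acc = 3 globally.
Step 2: transform() modifies global acc: acc += 19 = 22.
Step 3: result = 22

The answer is 22.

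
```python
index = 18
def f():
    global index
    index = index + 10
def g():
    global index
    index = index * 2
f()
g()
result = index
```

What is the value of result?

Step 1: index = 18.
Step 2: f() adds 10: index = 18 + 10 = 28.
Step 3: g() doubles: index = 28 * 2 = 56.
Step 4: result = 56

The answer is 56.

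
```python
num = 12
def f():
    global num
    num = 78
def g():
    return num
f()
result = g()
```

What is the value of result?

Step 1: num = 12.
Step 2: f() sets global num = 78.
Step 3: g() reads global num = 78. result = 78

The answer is 78.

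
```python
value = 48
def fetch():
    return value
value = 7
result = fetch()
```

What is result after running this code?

Step 1: value is first set to 48, then reassigned to 7.
Step 2: fetch() is called after the reassignment, so it looks up the current global value = 7.
Step 3: result = 7

The answer is 7.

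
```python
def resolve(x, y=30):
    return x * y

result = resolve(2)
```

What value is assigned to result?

Step 1: resolve(2) uses default y = 30.
Step 2: Returns 2 * 30 = 60.
Step 3: result = 60

The answer is 60.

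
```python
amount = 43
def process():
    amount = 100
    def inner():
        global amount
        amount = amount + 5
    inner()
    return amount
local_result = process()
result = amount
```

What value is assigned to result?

Step 1: Global amount = 43. process() creates local amount = 100.
Step 2: inner() declares global amount and adds 5: global amount = 43 + 5 = 48.
Step 3: process() returns its local amount = 100 (unaffected by inner).
Step 4: result = global amount = 48

The answer is 48.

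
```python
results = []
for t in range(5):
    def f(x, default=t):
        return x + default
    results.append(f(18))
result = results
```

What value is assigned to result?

Step 1: Default argument default=t is evaluated at function definition time.
Step 2: Each iteration creates f with default = current t value.
Step 3: f(18) returns 18 + default. results = [18, 19, 20, 21, 22]

The answer is [18, 19, 20, 21, 22].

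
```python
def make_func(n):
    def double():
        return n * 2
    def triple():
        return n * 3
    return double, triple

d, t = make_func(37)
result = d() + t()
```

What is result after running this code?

Step 1: Both closures capture the same n = 37.
Step 2: d() = 37 * 2 = 74, t() = 37 * 3 = 111.
Step 3: result = 74 + 111 = 185

The answer is 185.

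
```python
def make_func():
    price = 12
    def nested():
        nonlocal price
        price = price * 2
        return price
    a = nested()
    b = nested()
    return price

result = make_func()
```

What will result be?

Step 1: price starts at 12.
Step 2: First nested(): price = 12 * 2 = 24.
Step 3: Second nested(): price = 24 * 2 = 48.
Step 4: result = 48

The answer is 48.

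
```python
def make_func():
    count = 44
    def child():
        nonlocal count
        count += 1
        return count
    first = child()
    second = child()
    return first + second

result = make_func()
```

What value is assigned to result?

Step 1: count starts at 44.
Step 2: First call: count = 44 + 1 = 45, returns 45.
Step 3: Second call: count = 45 + 1 = 46, returns 46.
Step 4: result = 45 + 46 = 91

The answer is 91.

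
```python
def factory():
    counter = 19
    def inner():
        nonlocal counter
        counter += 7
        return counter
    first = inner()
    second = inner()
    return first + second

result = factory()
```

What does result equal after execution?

Step 1: counter starts at 19.
Step 2: First call: counter = 19 + 7 = 26, returns 26.
Step 3: Second call: counter = 26 + 7 = 33, returns 33.
Step 4: result = 26 + 33 = 59

The answer is 59.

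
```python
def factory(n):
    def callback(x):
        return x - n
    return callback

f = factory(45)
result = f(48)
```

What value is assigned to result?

Step 1: factory(45) creates a closure capturing n = 45.
Step 2: f(48) computes 48 - 45 = 3.
Step 3: result = 3

The answer is 3.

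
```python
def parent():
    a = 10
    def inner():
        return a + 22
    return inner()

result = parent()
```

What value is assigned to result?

Step 1: parent() defines a = 10.
Step 2: inner() reads a = 10 from enclosing scope, returns 10 + 22 = 32.
Step 3: result = 32

The answer is 32.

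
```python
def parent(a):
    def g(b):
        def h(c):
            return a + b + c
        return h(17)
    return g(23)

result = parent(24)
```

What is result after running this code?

Step 1: a = 24, b = 23, c = 17 across three nested scopes.
Step 2: h() accesses all three via LEGB rule.
Step 3: result = 24 + 23 + 17 = 64

The answer is 64.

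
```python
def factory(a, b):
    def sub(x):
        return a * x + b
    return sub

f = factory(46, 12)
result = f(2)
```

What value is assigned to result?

Step 1: factory(46, 12) captures a = 46, b = 12.
Step 2: f(2) computes 46 * 2 + 12 = 104.
Step 3: result = 104

The answer is 104.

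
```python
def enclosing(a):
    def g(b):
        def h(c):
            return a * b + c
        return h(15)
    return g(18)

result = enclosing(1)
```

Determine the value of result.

Step 1: a = 1, b = 18, c = 15.
Step 2: h() computes a * b + c = 1 * 18 + 15 = 33.
Step 3: result = 33

The answer is 33.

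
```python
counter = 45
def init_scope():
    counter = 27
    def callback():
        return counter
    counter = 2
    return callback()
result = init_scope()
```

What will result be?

Step 1: init_scope() sets counter = 27, then later counter = 2.
Step 2: callback() is called after counter is reassigned to 2. Closures capture variables by reference, not by value.
Step 3: result = 2

The answer is 2.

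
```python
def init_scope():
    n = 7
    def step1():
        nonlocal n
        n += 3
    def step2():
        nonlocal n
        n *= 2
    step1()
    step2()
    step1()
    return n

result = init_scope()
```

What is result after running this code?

Step 1: n = 7.
Step 2: step1(): n = 7 + 3 = 10.
Step 3: step2(): n = 10 * 2 = 20.
Step 4: step1(): n = 20 + 3 = 23. result = 23

The answer is 23.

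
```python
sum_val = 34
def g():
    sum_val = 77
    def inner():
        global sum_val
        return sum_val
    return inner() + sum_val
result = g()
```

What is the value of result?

Step 1: Global sum_val = 34. g() shadows with local sum_val = 77.
Step 2: inner() uses global keyword, so inner() returns global sum_val = 34.
Step 3: g() returns 34 + 77 = 111

The answer is 111.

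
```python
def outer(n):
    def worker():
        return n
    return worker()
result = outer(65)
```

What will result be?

Step 1: outer(65) binds parameter n = 65.
Step 2: worker() looks up n in enclosing scope and finds the parameter n = 65.
Step 3: result = 65

The answer is 65.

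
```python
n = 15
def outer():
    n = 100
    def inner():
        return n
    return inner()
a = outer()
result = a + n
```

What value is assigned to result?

Step 1: outer() has local n = 100. inner() reads from enclosing.
Step 2: outer() returns 100. Global n = 15 unchanged.
Step 3: result = 100 + 15 = 115

The answer is 115.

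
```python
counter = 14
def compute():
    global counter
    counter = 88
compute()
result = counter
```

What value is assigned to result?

Step 1: counter = 14 globally.
Step 2: compute() declares global counter and sets it to 88.
Step 3: After compute(), global counter = 88. result = 88

The answer is 88.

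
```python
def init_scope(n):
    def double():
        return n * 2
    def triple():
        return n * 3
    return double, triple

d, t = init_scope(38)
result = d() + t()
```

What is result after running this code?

Step 1: Both closures capture the same n = 38.
Step 2: d() = 38 * 2 = 76, t() = 38 * 3 = 114.
Step 3: result = 76 + 114 = 190

The answer is 190.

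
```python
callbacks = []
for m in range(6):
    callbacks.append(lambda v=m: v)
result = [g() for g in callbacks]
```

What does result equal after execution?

Step 1: Default arg v=m captures m at each iteration.
Step 2: Each lambda has its own default: 0, 1, ..., 5.
Step 3: result = [0, 1, 2, 3, 4, 5]

The answer is [0, 1, 2, 3, 4, 5].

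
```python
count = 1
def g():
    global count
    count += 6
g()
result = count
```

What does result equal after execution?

Step 1: count = 1 globally.
Step 2: g() modifies global count: count += 6 = 7.
Step 3: result = 7

The answer is 7.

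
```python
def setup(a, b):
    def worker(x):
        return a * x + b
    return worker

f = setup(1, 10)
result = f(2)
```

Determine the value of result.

Step 1: setup(1, 10) captures a = 1, b = 10.
Step 2: f(2) computes 1 * 2 + 10 = 12.
Step 3: result = 12

The answer is 12.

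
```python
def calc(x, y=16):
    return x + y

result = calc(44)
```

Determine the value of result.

Step 1: calc(44) uses default y = 16.
Step 2: Returns 44 + 16 = 60.
Step 3: result = 60

The answer is 60.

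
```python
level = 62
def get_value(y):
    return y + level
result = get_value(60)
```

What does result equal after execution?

Step 1: level = 62 is defined globally.
Step 2: get_value(60) uses parameter y = 60 and looks up level from global scope = 62.
Step 3: result = 60 + 62 = 122

The answer is 122.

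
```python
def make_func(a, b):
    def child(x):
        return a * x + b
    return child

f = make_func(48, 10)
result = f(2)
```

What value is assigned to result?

Step 1: make_func(48, 10) captures a = 48, b = 10.
Step 2: f(2) computes 48 * 2 + 10 = 106.
Step 3: result = 106

The answer is 106.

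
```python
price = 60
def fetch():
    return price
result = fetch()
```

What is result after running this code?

Step 1: price = 60 is defined in the global scope.
Step 2: fetch() looks up price. No local price exists, so Python checks the global scope via LEGB rule and finds price = 60.
Step 3: result = 60

The answer is 60.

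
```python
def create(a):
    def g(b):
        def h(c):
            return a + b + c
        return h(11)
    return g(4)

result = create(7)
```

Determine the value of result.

Step 1: a = 7, b = 4, c = 11 across three nested scopes.
Step 2: h() accesses all three via LEGB rule.
Step 3: result = 7 + 4 + 11 = 22

The answer is 22.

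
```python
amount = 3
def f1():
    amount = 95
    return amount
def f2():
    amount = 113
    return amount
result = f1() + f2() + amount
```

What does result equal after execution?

Step 1: Each function shadows global amount with its own local.
Step 2: f1() returns 95, f2() returns 113.
Step 3: Global amount = 3 is unchanged. result = 95 + 113 + 3 = 211

The answer is 211.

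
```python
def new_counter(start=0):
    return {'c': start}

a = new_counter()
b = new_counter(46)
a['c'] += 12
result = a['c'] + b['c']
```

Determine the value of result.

Step 1: new_counter() returns a new dict each call (immutable default 0).
Step 2: a = {'c': 0}, b = {'c': 46}.
Step 3: a['c'] += 12 = 12. result = 12 + 46 = 58

The answer is 58.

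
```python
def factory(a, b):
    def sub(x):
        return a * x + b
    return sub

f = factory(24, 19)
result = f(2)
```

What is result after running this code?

Step 1: factory(24, 19) captures a = 24, b = 19.
Step 2: f(2) computes 24 * 2 + 19 = 67.
Step 3: result = 67

The answer is 67.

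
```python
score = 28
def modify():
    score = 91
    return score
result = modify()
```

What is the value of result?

Step 1: Global score = 28.
Step 2: modify() creates local score = 91, shadowing the global.
Step 3: Returns local score = 91. result = 91

The answer is 91.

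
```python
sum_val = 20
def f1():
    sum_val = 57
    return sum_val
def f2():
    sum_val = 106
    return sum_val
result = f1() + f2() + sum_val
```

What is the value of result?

Step 1: Each function shadows global sum_val with its own local.
Step 2: f1() returns 57, f2() returns 106.
Step 3: Global sum_val = 20 is unchanged. result = 57 + 106 + 20 = 183

The answer is 183.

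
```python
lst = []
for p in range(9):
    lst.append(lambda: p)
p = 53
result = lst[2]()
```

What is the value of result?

Step 1: Lambdas capture the variable p by reference, not by value.
Step 2: After the loop, p is reassigned to 53.
Step 3: lst[2]() looks up the current p = 53. result = 53

The answer is 53.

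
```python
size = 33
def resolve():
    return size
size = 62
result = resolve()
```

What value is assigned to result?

Step 1: size is first set to 33, then reassigned to 62.
Step 2: resolve() is called after the reassignment, so it looks up the current global size = 62.
Step 3: result = 62

The answer is 62.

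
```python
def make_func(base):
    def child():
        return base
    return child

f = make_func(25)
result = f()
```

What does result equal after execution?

Step 1: make_func(25) creates closure capturing base = 25.
Step 2: f() returns the captured base = 25.
Step 3: result = 25

The answer is 25.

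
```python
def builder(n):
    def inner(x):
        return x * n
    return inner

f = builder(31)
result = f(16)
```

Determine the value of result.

Step 1: builder(31) creates a closure capturing n = 31.
Step 2: f(16) computes 16 * 31 = 496.
Step 3: result = 496

The answer is 496.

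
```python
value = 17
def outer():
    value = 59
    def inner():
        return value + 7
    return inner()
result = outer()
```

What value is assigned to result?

Step 1: outer() shadows global value with value = 59.
Step 2: inner() finds value = 59 in enclosing scope, computes 59 + 7 = 66.
Step 3: result = 66

The answer is 66.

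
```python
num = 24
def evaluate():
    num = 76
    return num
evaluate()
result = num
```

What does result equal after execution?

Step 1: num = 24 globally.
Step 2: evaluate() creates a LOCAL num = 76 (no global keyword!).
Step 3: The global num is unchanged. result = 24

The answer is 24.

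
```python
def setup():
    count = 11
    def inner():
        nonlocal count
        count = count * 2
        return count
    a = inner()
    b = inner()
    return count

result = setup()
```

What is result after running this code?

Step 1: count starts at 11.
Step 2: First inner(): count = 11 * 2 = 22.
Step 3: Second inner(): count = 22 * 2 = 44.
Step 4: result = 44

The answer is 44.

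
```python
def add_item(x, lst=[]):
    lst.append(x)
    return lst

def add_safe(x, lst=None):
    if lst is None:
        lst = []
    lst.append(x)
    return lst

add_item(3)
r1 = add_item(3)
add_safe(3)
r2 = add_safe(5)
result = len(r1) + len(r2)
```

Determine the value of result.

Step 1: add_item shares mutable default: after 2 calls, lst = [3, 3], len = 2.
Step 2: add_safe creates fresh list each time: r2 = [5], len = 1.
Step 3: result = 2 + 1 = 3

The answer is 3.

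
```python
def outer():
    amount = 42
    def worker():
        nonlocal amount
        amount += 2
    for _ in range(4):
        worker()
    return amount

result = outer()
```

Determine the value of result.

Step 1: amount = 42.
Step 2: worker() is called 4 times in a loop, each adding 2 via nonlocal.
Step 3: amount = 42 + 2 * 4 = 50

The answer is 50.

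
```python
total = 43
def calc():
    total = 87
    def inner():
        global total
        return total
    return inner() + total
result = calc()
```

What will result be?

Step 1: Global total = 43. calc() shadows with local total = 87.
Step 2: inner() uses global keyword, so inner() returns global total = 43.
Step 3: calc() returns 43 + 87 = 130

The answer is 130.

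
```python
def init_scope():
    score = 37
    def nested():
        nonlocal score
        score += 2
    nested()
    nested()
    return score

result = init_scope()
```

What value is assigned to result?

Step 1: score starts at 37.
Step 2: nested() is called 2 times, each adding 2.
Step 3: score = 37 + 2 * 2 = 41

The answer is 41.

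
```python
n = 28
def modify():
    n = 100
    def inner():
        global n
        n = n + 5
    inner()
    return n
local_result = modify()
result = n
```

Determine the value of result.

Step 1: Global n = 28. modify() creates local n = 100.
Step 2: inner() declares global n and adds 5: global n = 28 + 5 = 33.
Step 3: modify() returns its local n = 100 (unaffected by inner).
Step 4: result = global n = 33

The answer is 33.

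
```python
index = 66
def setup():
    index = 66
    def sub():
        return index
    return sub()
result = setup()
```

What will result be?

Step 1: index = 66 globally, but setup() defines index = 66 locally.
Step 2: sub() looks up index. Not in local scope, so checks enclosing scope (setup) and finds index = 66.
Step 3: result = 66

The answer is 66.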